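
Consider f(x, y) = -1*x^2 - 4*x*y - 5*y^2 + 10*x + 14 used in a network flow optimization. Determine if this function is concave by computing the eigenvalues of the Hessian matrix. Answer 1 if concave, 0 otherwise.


The Hessian of f(x,y) = -1*x^2 - 4*x*y - 5*y^2 + 10*x + 14 is:
H = [[-2, -4], [-4, -10]]
Trace = -2 - 10 = -12
Determinant = -2*-10 - (-4)^2 = 4
Discriminant = (-12)^2 - 4*4 = 128.0
Eigenvalues: lambda_1 = -11.6569, lambda_2 = -0.3431
The function is concave.

1


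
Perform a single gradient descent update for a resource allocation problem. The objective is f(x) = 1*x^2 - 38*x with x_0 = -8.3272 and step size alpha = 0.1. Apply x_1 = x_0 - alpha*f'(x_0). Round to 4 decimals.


We compute the gradient at x_0 and apply the update.
f'(x) = 2*x - 38
f'(-8.3272) = 2*-8.3272 - 38 = -54.6544
x_1 = -8.3272 - 0.1*-54.6544 = -2.8618


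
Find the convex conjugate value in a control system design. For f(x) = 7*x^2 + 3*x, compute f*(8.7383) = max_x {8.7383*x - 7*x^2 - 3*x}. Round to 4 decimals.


f*(y) = sup_x {y*x - a*x^2 - b*x} = sup_x {(y-b)*x - a*x^2}
FOC: (y - b) - 2a*x = 0 => x* = (y - b)/(2a)
x* = (8.7383 - 3)/(2*7) = 0.4099
f*(8.7383) = (y-b)^2/(4a) = (8.7383 - 3)^2/(4*7)
= 32.9281/28 = 1.176


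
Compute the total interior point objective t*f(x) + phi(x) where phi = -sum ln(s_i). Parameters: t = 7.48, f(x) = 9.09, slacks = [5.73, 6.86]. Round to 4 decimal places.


Step 1: Compute log-barrier.
ln values: [1.7457, 1.9257]
phi = -(1.7457 + 1.9257) = -3.6714
Step 2: Compute augmented objective.
t*f(x) = 7.48*9.09 = 67.9932
Total = 67.9932 - 3.6714 = 64.3218


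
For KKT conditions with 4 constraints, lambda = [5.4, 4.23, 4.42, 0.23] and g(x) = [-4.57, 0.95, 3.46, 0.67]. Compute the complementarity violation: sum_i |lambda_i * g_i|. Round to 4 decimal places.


KKT complementary slackness check:
lambda_1 * g_1 = 5.4 * -4.57 = -24.678
lambda_2 * g_2 = 4.23 * 0.95 = 4.0185
lambda_3 * g_3 = 4.42 * 3.46 = 15.2932
lambda_4 * g_4 = 0.23 * 0.67 = 0.1541
Total violation = 24.678 + 4.0185 + 15.2932 + 0.1541 = 44.1438


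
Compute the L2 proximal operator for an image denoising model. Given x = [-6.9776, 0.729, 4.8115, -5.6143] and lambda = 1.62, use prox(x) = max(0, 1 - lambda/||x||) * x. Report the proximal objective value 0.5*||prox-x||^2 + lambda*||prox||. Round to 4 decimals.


Step 1: Compute ||x||.
||x|| = 10.1926
Step 2: Compute scaling factor.
scale = max(0, 1 - 1.62/10.1926) = 0.8411
Step 3: prox(x) = [-5.8686, 0.6131, 4.0468, -4.722]
||prox(x)|| = 8.5726
Step 4: Proximal objective.
0.5*||prox-x||^2 = 1.3122
lambda*||prox|| = 13.8876
Total = 15.1998


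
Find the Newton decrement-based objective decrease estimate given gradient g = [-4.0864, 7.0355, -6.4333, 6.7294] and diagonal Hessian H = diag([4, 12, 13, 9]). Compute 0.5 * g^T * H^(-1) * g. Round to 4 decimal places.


Step 1: H is diagonal, so H^(-1) * g = [-1.0216, 0.5863, -0.4949, 0.7477].
Step 2: g^T H^(-1) g = sum_i g_i^2 / H_ii
  = (-4.0864)^2/4 + (7.0355)^2/12 + (-6.4333)^2/13 + (6.7294)^2/9
  = 4.1747 + 4.1249 + 3.1836 + 5.0316 = 16.5148
Step 3: Objective decrease = 0.5 * g^T H^(-1) g = 8.2574


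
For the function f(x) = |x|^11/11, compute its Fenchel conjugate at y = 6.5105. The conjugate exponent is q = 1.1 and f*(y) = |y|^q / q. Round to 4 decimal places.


The conjugate exponent q satisfies 1/p + 1/q = 1.
p = 11, so q = 11/(11 - 1) = 1.1
|y|^q = 6.5105^1.1 = 7.8519
f*(6.5105) = 7.8519 / 1.1 = 7.1381


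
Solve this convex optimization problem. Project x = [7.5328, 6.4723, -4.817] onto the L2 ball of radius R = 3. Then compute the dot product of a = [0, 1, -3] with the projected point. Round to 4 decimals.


Step 1: Compute ||x|| (intermediates to 6 decimals).
||x|| = sqrt(7.5328^2 + 6.4723^2 + (-4.817)^2) = 11.03799
Step 2: Project.
Since ||x|| > R, scale = R/||x|| = 3/11.03799 = 0.271789, proj(x) = scale * x
proj(x) = [2.047332, 1.7591, -1.309208]
Step 3: Dot product.
a^T * proj(x) = 0*2.047332 + 1*1.7591 - 3*(-1.309208) = 5.6867


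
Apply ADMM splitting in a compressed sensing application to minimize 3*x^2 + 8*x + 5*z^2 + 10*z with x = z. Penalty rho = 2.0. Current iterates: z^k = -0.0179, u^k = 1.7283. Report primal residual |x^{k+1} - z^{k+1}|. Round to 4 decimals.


ADMM iteration with rho = 2.0, z^k = -0.0179, u^k = 1.7283
Step 1: x-update.
Minimize 3*x^2 + 8*x + (2.0/2)*(x + 0.0179 + 1.7283)^2
FOC: (2*3 + 2.0)*x = -8 + 2.0*(-0.0179 - 1.7283)
x^{k+1} = -1.4366
Step 2: z-update.
Minimize 5*z^2 + 10*z + (2.0/2)*(-1.4366 - z + 1.7283)^2
FOC: (2*5 + 2.0)*z = -10 + 2.0*(-1.4366 + 1.7283)
z^{k+1} = -0.7847
Step 3: u-update.
u^{k+1} = 1.7283 - 1.4366 + 0.7847 = 1.0765
Step 4: Primal residual = |-1.4366 + 0.7847| = 0.6518


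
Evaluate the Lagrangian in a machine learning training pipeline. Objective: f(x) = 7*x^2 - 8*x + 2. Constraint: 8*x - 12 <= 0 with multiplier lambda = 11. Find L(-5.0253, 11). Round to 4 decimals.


Step 1: Evaluate f(x).
f(-5.0253) = 7*(-5.0253)^2 - 8*(-5.0253) + 2 = 218.9779
Step 2: Evaluate g(x).
g(-5.0253) = 8*-5.0253 - 12 = -52.2024
Step 3: Compute Lagrangian.
L = 218.9779 + 11*-52.2024 = -355.2485


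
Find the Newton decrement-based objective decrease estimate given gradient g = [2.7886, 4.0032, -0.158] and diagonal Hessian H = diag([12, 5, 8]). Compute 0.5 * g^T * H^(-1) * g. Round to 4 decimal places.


Step 1: H is diagonal, so H^(-1) * g = [0.2324, 0.8006, -0.0198].
Step 2: g^T H^(-1) g = sum_i g_i^2 / H_ii
  = (2.7886)^2/12 + (4.0032)^2/5 + (-0.158)^2/8
  = 0.648 + 3.2051 + 0.0031 = 3.8563
Step 3: Objective decrease = 0.5 * g^T H^(-1) g = 1.9281


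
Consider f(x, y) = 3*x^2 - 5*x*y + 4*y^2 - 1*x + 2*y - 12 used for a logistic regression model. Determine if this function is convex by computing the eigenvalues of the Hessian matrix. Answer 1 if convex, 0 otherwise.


The Hessian of f(x,y) = 3*x^2 - 5*x*y + 4*y^2 - 1*x + 2*y - 12 is:
H = [[6, -5], [-5, 8]]
Trace = 6 + 8 = 14
Determinant = 6*8 - (-5)^2 = 23
Discriminant = (14)^2 - 4*23 = 104.0
Eigenvalues: lambda_1 = 1.901, lambda_2 = 12.099
The function is convex.

1


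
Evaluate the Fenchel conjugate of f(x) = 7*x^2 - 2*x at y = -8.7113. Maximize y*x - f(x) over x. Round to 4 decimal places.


f*(y) = sup_x {y*x - a*x^2 - b*x} = sup_x {(y-b)*x - a*x^2}
FOC: (y - b) - 2a*x = 0 => x* = (y - b)/(2a)
x* = (-8.7113 + 2)/(2*7) = -0.4794
f*(-8.7113) = (y-b)^2/(4a) = (-8.7113 + 2)^2/(4*7)
= 45.0415/28 = 1.6086


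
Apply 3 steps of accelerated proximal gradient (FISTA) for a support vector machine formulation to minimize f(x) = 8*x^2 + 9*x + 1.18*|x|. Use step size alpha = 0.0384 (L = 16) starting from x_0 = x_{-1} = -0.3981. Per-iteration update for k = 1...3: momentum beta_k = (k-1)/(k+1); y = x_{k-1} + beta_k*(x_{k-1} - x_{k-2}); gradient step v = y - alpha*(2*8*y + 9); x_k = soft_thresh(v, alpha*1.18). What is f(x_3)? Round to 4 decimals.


FISTA on f(x) = 8*x^2 + 9*x + 1.18*|x|
L = 16, alpha = 0.0384
Iteration 1: beta = 0.0, y = -0.3981 + 0.0*(-0.3981 + 0.3981) = -0.3981
  grad(y) = 2.6304, v = y - alpha*grad = -0.4991
  prox(v) = soft_thresh(-0.4991, 0.0453) = -0.4538
Iteration 2: beta = 0.3333, y = -0.4538 + 0.3333*(-0.4538 + 0.3981) = -0.4724
  grad(y) = 1.4422, v = y - alpha*grad = -0.5277
  prox(v) = soft_thresh(-0.5277, 0.0453) = -0.4824
Iteration 3: beta = 0.5, y = -0.4824 + 0.5*(-0.4824 + 0.4538) = -0.4967
  grad(y) = 1.052, v = y - alpha*grad = -0.5371
  prox(v) = soft_thresh(-0.5371, 0.0453) = -0.4918
f(x_3) = 8*(-0.4918)^2 + 9*(-0.4918) + 1.18*|-0.4918| = -1.9109


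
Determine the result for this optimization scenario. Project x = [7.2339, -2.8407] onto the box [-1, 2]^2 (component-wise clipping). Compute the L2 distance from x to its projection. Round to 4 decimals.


Project each component onto [-1, 2].
clip(7.2339) = 2.0, clip(-2.8407) = -1.0
Projection = [2.0, -1.0]
Squared diffs: [27.3937, 3.3882]
Distance = sqrt(30.7819) = 5.5481


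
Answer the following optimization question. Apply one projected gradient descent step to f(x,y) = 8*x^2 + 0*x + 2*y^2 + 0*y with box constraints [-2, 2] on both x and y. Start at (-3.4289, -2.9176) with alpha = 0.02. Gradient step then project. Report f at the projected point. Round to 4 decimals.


Step 1: Compute gradient at (-3.4289, -2.9176).
grad_x = 2*8*-3.4289 + 0 = -54.8624
grad_y = 2*2*-2.9176 + 0 = -11.6704
Step 2: Gradient step.
x_raw = -3.4289 - 0.02*-54.8624 = -2.3317
y_raw = -2.9176 - 0.02*-11.6704 = -2.6842
Step 3: Project onto [-2, 2].
x_proj = clip(-2.3317) = -2.0
y_proj = clip(-2.6842) = -2.0
Step 4: Evaluate f.
f(-2.0, -2.0) = 40.0


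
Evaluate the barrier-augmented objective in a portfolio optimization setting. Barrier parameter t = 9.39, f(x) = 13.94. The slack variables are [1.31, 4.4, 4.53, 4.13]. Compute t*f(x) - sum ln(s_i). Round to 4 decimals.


Step 1: Compute log-barrier.
ln values: [0.27, 1.4816, 1.5107, 1.4183]
phi = -(0.27 + 1.4816 + 1.5107 + 1.4183) = -4.6806
Step 2: Compute augmented objective.
t*f(x) = 9.39*13.94 = 130.8966
Total = 130.8966 - 4.6806 = 126.216


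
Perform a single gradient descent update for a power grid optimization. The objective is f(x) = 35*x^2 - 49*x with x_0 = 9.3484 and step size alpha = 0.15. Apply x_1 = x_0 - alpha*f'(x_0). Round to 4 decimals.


We compute the gradient at x_0 and apply the update.
f'(x) = 70*x - 49
f'(9.3484) = 70*9.3484 - 49 = 605.388
x_1 = 9.3484 - 0.15*605.388 = -81.4598


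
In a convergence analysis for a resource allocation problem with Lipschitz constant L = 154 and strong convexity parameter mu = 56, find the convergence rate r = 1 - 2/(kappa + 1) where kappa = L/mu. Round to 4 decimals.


Step 1: Compute the condition number.
kappa = L/mu = 154/56 = 2.75
Step 2: Compute the convergence rate.
r = 1 - 2/(kappa + 1) = 1 - 2*mu/(L + mu) = (L - mu)/(L + mu) = 98/210 = 0.4667


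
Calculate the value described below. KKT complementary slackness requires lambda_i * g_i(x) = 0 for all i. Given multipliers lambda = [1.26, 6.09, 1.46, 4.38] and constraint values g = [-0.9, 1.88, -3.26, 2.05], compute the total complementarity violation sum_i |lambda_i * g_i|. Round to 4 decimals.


KKT complementary slackness check:
lambda_1 * g_1 = 1.26 * -0.9 = -1.134
lambda_2 * g_2 = 6.09 * 1.88 = 11.4492
lambda_3 * g_3 = 1.46 * -3.26 = -4.7596
lambda_4 * g_4 = 4.38 * 2.05 = 8.979
Total violation = 1.134 + 11.4492 + 4.7596 + 8.979 = 26.3218


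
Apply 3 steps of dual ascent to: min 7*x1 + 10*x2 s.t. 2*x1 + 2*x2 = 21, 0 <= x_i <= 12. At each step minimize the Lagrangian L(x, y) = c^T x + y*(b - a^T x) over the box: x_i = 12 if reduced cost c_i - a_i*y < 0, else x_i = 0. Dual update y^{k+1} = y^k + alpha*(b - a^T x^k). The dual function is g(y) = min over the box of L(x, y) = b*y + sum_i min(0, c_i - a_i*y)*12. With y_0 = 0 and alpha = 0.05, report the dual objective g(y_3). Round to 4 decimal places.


Dual ascent for LP: min 7*x1 + 10*x2, 2*x1 + 2*x2 = 21, 0 <= x_i <= 12
Step 1: y^k = 0.0, reduced costs: (7.0, 10.0)
  x^k = (0.0, 0.0), subgradient = b - a^T x = 21.0
  y^{k+1} = 0.0 + 0.05*21.0 = 1.05
Step 2: y^k = 1.05, reduced costs: (4.9, 7.9)
  x^k = (0.0, 0.0), subgradient = b - a^T x = 21.0
  y^{k+1} = 1.05 + 0.05*21.0 = 2.1
Step 3: y^k = 2.1, reduced costs: (2.8, 5.8)
  x^k = (0.0, 0.0), subgradient = b - a^T x = 21.0
  y^{k+1} = 2.1 + 0.05*21.0 = 3.15
Dual objective at y_3 = 3.15: reduced costs (0.7, 3.7), box minimizer x = (0.0, 0.0)
g(y_3) = b*y + (c1 - a1*y)*x1 + (c2 - a2*y)*x2 = 21*3.15 + 0.7*0.0 + 3.7*0.0 = 66.15 + 0.0 + 0.0 = 66.15


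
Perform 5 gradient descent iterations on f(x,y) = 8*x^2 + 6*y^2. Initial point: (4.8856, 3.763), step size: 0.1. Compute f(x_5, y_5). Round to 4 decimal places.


Gradient descent on f(x,y) = 8*x^2 + 6*y^2.
Starting point: (4.8856, 3.763), alpha = 0.1
Step 1: grad_x = 2*8*4.8856 = 78.1696, grad_y = 2*6*3.763 = 45.156
  x_1 = 4.8856 - 0.1*78.1696 = -2.9314
  y_1 = 3.763 - 0.1*45.156 = -0.7526
Step 2: grad_x = 2*8*-2.9314 = -46.9018, grad_y = 2*6*-0.7526 = -9.0312
  x_2 = -2.9314 - 0.1*-46.9018 = 1.7588
  y_2 = -0.7526 - 0.1*-9.0312 = 0.1505
Step 3: grad_x = 2*8*1.7588 = 28.1411, grad_y = 2*6*0.1505 = 1.8062
  x_3 = 1.7588 - 0.1*28.1411 = -1.0553
  y_3 = 0.1505 - 0.1*1.8062 = -0.0301
Step 4: grad_x = 2*8*-1.0553 = -16.8846, grad_y = 2*6*-0.0301 = -0.3612
  x_4 = -1.0553 - 0.1*-16.8846 = 0.6332
  y_4 = -0.0301 - 0.1*-0.3612 = 0.006
Step 5: grad_x = 2*8*0.6332 = 10.1308, grad_y = 2*6*0.006 = 0.0722
  x_5 = 0.6332 - 0.1*10.1308 = -0.3799
  y_5 = 0.006 - 0.1*0.0722 = -0.0012
f(-0.3799, -0.0012) = 8*(-0.3799)^2 + 6*(-0.0012)^2 = 1.1546


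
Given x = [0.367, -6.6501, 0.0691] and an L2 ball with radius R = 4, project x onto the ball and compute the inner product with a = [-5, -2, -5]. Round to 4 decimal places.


Step 1: Compute ||x|| (intermediates to 6 decimals).
||x|| = sqrt(0.367^2 + (-6.6501)^2 + 0.0691^2) = 6.660578
Step 2: Project.
Since ||x|| > R, scale = R/||x|| = 4/6.660578 = 0.600548, proj(x) = scale * x
proj(x) = [0.220401, -3.993704, 0.041498]
Step 3: Dot product.
a^T * proj(x) = -5*0.220401 - 2*(-3.993704) - 5*0.041498 = 6.6779


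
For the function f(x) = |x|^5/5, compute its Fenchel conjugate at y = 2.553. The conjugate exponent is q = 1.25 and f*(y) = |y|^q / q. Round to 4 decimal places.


The conjugate exponent q satisfies 1/p + 1/q = 1.
p = 5, so q = 5/(5 - 1) = 1.25
|y|^q = 2.553^1.25 = 3.2271
f*(2.553) = 3.2271 / 1.25 = 2.5817


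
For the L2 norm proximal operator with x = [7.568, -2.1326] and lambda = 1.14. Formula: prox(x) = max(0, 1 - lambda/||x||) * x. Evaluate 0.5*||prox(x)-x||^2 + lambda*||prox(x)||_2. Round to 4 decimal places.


Step 1: Compute ||x||.
||x|| = 7.8627
Step 2: Compute scaling factor.
scale = max(0, 1 - 1.14/7.8627) = 0.855
Step 3: prox(x) = [6.4707, -1.8234]
||prox(x)|| = 6.7227
Step 4: Proximal objective.
0.5*||prox-x||^2 = 0.6498
lambda*||prox|| = 7.6639
Total = 8.3137


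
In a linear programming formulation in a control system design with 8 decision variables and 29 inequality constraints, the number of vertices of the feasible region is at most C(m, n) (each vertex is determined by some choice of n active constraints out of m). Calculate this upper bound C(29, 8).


Each vertex corresponds to some choice of n active constraints out of m, so the number of vertices is at most C(m, n) = m! / (n!(m-n)!).
m = 29, n = 8
Numerator: 29 * 28 * 27 * 26 * 25 * 24 * 23 * 22
Denominator: 8! = 40320
C(29, 8) = 4292145


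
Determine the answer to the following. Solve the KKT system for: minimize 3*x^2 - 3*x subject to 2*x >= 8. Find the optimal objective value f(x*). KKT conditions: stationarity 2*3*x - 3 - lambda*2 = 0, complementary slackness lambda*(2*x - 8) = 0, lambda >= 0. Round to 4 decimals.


Step 1: Try lambda = 0 (constraint inactive).
x_unc = 3/(2*3) = 0.5
Check: 2*0.5 = 1.0 < 8 -- violated!
Step 2: Constraint must be active: 2*x = 8
x* = 8/2 = 4.0
lambda = (2*3*4.0 - 3)/2 = 10.5
Step 3: Compute optimal value.
f(x*) = 3*4.0^2 - 3*4.0 = 36.0


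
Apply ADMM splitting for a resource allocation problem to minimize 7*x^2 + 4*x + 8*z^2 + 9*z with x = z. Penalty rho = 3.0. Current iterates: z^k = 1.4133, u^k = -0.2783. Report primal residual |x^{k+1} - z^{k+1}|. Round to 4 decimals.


ADMM iteration with rho = 3.0, z^k = 1.4133, u^k = -0.2783
Step 1: x-update.
Minimize 7*x^2 + 4*x + (3.0/2)*(x - 1.4133 - 0.2783)^2
FOC: (2*7 + 3.0)*x = -4 + 3.0*(1.4133 + 0.2783)
x^{k+1} = 0.0632
Step 2: z-update.
Minimize 8*z^2 + 9*z + (3.0/2)*(0.0632 - z - 0.2783)^2
FOC: (2*8 + 3.0)*z = -9 + 3.0*(0.0632 - 0.2783)
z^{k+1} = -0.5076
Step 3: u-update.
u^{k+1} = -0.2783 + 0.0632 + 0.5076 = 0.2926
Step 4: Primal residual = |0.0632 + 0.5076| = 0.5709


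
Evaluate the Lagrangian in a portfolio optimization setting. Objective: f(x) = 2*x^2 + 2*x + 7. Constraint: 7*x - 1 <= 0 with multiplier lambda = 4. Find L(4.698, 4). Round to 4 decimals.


Step 1: Evaluate f(x).
f(4.698) = 2*4.698^2 + 2*4.698 + 7 = 60.5384
Step 2: Evaluate g(x).
g(4.698) = 7*4.698 - 1 = 31.886
Step 3: Compute Lagrangian.
L = 60.5384 + 4*31.886 = 188.0824


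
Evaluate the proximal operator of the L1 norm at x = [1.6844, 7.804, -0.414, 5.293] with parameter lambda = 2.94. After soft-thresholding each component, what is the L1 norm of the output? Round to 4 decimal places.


Soft-thresholding with lambda = 2.94:
prox(1.6844) = sign(1.6844)*max(|1.6844| - 2.94, 0) = 0.0
prox(7.804) = sign(7.804)*max(|7.804| - 2.94, 0) = 4.864
prox(-0.414) = sign(-0.414)*max(|-0.414| - 2.94, 0) = 0.0
prox(5.293) = sign(5.293)*max(|5.293| - 2.94, 0) = 2.353
prox(x) = [0.0, 4.864, 0.0, 2.353]
||prox(x)||_1 = 0.0 + 4.864 + 0.0 + 2.353 = 7.217


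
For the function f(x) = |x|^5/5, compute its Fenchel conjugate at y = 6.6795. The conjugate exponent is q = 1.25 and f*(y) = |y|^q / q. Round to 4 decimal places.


The conjugate exponent q satisfies 1/p + 1/q = 1.
p = 5, so q = 5/(5 - 1) = 1.25
|y|^q = 6.6795^1.25 = 10.7382
f*(6.6795) = 10.7382 / 1.25 = 8.5905


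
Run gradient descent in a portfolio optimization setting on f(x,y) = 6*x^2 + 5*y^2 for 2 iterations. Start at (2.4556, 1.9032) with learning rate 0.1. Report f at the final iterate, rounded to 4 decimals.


Gradient descent on f(x,y) = 6*x^2 + 5*y^2.
Starting point: (2.4556, 1.9032), alpha = 0.1
Step 1: grad_x = 2*6*2.4556 = 29.4672, grad_y = 2*5*1.9032 = 19.032
  x_1 = 2.4556 - 0.1*29.4672 = -0.4911
  y_1 = 1.9032 - 0.1*19.032 = 0.0
Step 2: grad_x = 2*6*-0.4911 = -5.8934, grad_y = 2*5*0.0 = 0.0
  x_2 = -0.4911 - 0.1*-5.8934 = 0.0982
  y_2 = 0.0 - 0.1*0.0 = 0.0
f(0.0982, 0.0) = 6*0.0982^2 + 5*0.0^2 = 0.0579


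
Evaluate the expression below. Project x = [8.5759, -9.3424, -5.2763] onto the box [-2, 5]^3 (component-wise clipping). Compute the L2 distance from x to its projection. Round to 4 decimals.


Project each component onto [-2, 5].
clip(8.5759) = 5.0, clip(-9.3424) = -2.0, clip(-5.2763) = -2.0
Projection = [5.0, -2.0, -2.0]
Squared diffs: [12.7871, 53.9108, 10.7341]
Distance = sqrt(77.432) = 8.7995


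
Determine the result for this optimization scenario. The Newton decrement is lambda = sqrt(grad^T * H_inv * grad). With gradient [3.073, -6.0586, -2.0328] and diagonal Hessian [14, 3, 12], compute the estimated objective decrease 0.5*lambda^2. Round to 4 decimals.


Step 1: H is diagonal, so H^(-1) * g = [0.2195, -2.0195, -0.1694].
Step 2: g^T H^(-1) g = sum_i g_i^2 / H_ii
  = (3.073)^2/14 + (-6.0586)^2/3 + (-2.0328)^2/12
  = 0.6745 + 12.2355 + 0.3444 = 13.2544
Step 3: Objective decrease = 0.5 * g^T H^(-1) g = 6.6272


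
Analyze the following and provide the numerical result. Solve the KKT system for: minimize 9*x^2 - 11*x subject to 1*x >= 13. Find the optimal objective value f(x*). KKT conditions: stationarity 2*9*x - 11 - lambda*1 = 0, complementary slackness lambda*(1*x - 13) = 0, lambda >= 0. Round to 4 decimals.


Step 1: Try lambda = 0 (constraint inactive).
x_unc = 11/(2*9) = 0.6111
Check: 1*0.6111 = 0.6111 < 13 -- violated!
Step 2: Constraint must be active: 1*x = 13
x* = 13/1 = 13.0
lambda = (2*9*13.0 - 11)/1 = 223.0
Step 3: Compute optimal value.
f(x*) = 9*13.0^2 - 11*13.0 = 1378.0


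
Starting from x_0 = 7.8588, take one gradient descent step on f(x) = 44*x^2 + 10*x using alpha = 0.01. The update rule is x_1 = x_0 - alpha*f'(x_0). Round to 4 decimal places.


We compute the gradient at x_0 and apply the update.
f'(x) = 88*x + 10
f'(7.8588) = 88*7.8588 + 10 = 701.5744
x_1 = 7.8588 - 0.01*701.5744 = 0.8431


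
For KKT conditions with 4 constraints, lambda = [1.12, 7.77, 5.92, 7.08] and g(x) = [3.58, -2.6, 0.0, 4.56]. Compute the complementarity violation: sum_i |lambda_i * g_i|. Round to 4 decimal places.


KKT complementary slackness check:
lambda_1 * g_1 = 1.12 * 3.58 = 4.0096
lambda_2 * g_2 = 7.77 * -2.6 = -20.202
lambda_3 * g_3 = 5.92 * 0.0 = 0.0
lambda_4 * g_4 = 7.08 * 4.56 = 32.2848
Total violation = 4.0096 + 20.202 + 0.0 + 32.2848 = 56.4964


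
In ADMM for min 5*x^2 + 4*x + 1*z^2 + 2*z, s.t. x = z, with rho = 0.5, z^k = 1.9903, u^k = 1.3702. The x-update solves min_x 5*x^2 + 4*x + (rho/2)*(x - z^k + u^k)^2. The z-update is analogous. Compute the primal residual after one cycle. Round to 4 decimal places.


ADMM iteration with rho = 0.5, z^k = 1.9903, u^k = 1.3702
Step 1: x-update.
Minimize 5*x^2 + 4*x + (0.5/2)*(x - 1.9903 + 1.3702)^2
FOC: (2*5 + 0.5)*x = -4 + 0.5*(1.9903 - 1.3702)
x^{k+1} = -0.3514
Step 2: z-update.
Minimize 1*z^2 + 2*z + (0.5/2)*(-0.3514 - z + 1.3702)^2
FOC: (2*1 + 0.5)*z = -2 + 0.5*(-0.3514 + 1.3702)
z^{k+1} = -0.5962
Step 3: u-update.
u^{k+1} = 1.3702 - 0.3514 + 0.5962 = 1.615
Step 4: Primal residual = |-0.3514 + 0.5962| = 0.2448


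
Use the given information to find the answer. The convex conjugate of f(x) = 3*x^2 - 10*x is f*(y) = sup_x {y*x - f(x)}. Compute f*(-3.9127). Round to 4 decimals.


f*(y) = sup_x {y*x - a*x^2 - b*x} = sup_x {(y-b)*x - a*x^2}
FOC: (y - b) - 2a*x = 0 => x* = (y - b)/(2a)
x* = (-3.9127 + 10)/(2*3) = 1.0146
f*(-3.9127) = (y-b)^2/(4a) = (-3.9127 + 10)^2/(4*3)
= 37.0552/12 = 3.0879


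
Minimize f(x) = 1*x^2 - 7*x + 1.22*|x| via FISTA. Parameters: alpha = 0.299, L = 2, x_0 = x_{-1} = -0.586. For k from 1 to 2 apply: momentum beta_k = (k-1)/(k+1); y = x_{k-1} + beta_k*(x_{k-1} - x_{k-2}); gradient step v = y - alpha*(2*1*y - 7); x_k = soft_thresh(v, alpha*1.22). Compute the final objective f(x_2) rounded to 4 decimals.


FISTA on f(x) = 1*x^2 - 7*x + 1.22*|x|
L = 2, alpha = 0.299
Iteration 1: beta = 0.0, y = -0.586 + 0.0*(-0.586 + 0.586) = -0.586
  grad(y) = -8.172, v = y - alpha*grad = 1.8574
  prox(v) = soft_thresh(1.8574, 0.3648) = 1.4926
Iteration 2: beta = 0.3333, y = 1.4926 + 0.3333*(1.4926 + 0.586) = 2.1855
  grad(y) = -2.6289, v = y - alpha*grad = 2.9716
  prox(v) = soft_thresh(2.9716, 0.3648) = 2.6068
f(x_2) = 1*2.6068^2 - 7*2.6068 + 1.22*|2.6068| = -8.2719


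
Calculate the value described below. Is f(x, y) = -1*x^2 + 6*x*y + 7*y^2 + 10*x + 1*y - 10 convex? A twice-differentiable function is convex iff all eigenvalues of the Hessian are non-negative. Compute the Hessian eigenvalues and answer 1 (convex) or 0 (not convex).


The Hessian of f(x,y) = -1*x^2 + 6*x*y + 7*y^2 + 10*x + 1*y - 10 is:
H = [[-2, 6], [6, 14]]
Trace = -2 + 14 = 12
Determinant = -2*14 - (6)^2 = -64
Discriminant = (12)^2 - 4*-64 = 400.0
Eigenvalues: lambda_1 = -4.0, lambda_2 = 16.0
The function is not convex.

0


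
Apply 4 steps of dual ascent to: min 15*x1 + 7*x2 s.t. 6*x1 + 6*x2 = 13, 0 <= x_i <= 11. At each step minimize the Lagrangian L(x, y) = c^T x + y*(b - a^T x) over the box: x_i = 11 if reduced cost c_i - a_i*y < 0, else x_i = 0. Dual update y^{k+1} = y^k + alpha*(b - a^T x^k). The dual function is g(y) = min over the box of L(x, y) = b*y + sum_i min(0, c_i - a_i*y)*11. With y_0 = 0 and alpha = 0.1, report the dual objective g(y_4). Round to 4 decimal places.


Dual ascent for LP: min 15*x1 + 7*x2, 6*x1 + 6*x2 = 13, 0 <= x_i <= 11
Step 1: y^k = 0.0, reduced costs: (15.0, 7.0)
  x^k = (0.0, 0.0), subgradient = b - a^T x = 13.0
  y^{k+1} = 0.0 + 0.1*13.0 = 1.3
Step 2: y^k = 1.3, reduced costs: (7.2, -0.8)
  x^k = (0.0, 11.0), subgradient = b - a^T x = -53.0
  y^{k+1} = 1.3 + 0.1*-53.0 = -4.0
Step 3: y^k = -4.0, reduced costs: (39.0, 31.0)
  x^k = (0.0, 0.0), subgradient = b - a^T x = 13.0
  y^{k+1} = -4.0 + 0.1*13.0 = -2.7
Step 4: y^k = -2.7, reduced costs: (31.2, 23.2)
  x^k = (0.0, 0.0), subgradient = b - a^T x = 13.0
  y^{k+1} = -2.7 + 0.1*13.0 = -1.4
Dual objective at y_4 = -1.4: reduced costs (23.4, 15.4), box minimizer x = (0.0, 0.0)
g(y_4) = b*y + (c1 - a1*y)*x1 + (c2 - a2*y)*x2 = 13*(-1.4) + 23.4*0.0 + 15.4*0.0 = -18.2 + 0.0 + 0.0 = -18.2


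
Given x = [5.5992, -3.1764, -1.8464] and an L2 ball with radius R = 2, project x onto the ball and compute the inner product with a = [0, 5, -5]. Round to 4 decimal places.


Step 1: Compute ||x|| (intermediates to 6 decimals).
||x|| = sqrt(5.5992^2 + (-3.1764)^2 + (-1.8464)^2) = 6.696996
Step 2: Project.
Since ||x|| > R, scale = R/||x|| = 2/6.696996 = 0.298641, proj(x) = scale * x
proj(x) = [1.672151, -0.948603, -0.551411]
Step 3: Dot product.
a^T * proj(x) = 0*1.672151 + 5*(-0.948603) - 5*(-0.551411) = -1.986


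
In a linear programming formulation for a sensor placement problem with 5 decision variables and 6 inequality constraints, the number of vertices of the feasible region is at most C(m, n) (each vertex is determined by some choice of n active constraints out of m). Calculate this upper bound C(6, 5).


Each vertex corresponds to some choice of n active constraints out of m, so the number of vertices is at most C(m, n) = m! / (n!(m-n)!).
m = 6, n = 5
Numerator: 6 * 5 * 4 * 3 * 2
Denominator: 5! = 120
C(6, 5) = 6


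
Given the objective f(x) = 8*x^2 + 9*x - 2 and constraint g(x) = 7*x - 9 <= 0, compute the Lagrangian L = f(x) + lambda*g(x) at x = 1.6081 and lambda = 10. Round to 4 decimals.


Step 1: Evaluate f(x).
f(1.6081) = 8*1.6081^2 + 9*1.6081 - 2 = 33.1608
Step 2: Evaluate g(x).
g(1.6081) = 7*1.6081 - 9 = 2.2567
Step 3: Compute Lagrangian.
L = 33.1608 + 10*2.2567 = 55.7278


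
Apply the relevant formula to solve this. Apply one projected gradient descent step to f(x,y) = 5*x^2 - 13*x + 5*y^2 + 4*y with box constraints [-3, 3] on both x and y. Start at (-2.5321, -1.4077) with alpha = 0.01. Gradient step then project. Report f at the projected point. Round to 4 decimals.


Step 1: Compute gradient at (-2.5321, -1.4077).
grad_x = 2*5*-2.5321 - 13 = -38.321
grad_y = 2*5*-1.4077 + 4 = -10.077
Step 2: Gradient step.
x_raw = -2.5321 - 0.01*-38.321 = -2.1489
y_raw = -1.4077 - 0.01*-10.077 = -1.3069
Step 3: Project onto [-3, 3].
x_proj = clip(-2.1489) = -2.1489
y_proj = clip(-1.3069) = -1.3069
Step 4: Evaluate f.
f(-2.1489, -1.3069) = 54.3368


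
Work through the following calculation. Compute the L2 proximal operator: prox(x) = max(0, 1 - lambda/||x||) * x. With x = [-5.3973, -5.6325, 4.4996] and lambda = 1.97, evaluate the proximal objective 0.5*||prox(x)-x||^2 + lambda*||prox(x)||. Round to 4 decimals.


Step 1: Compute ||x||.
||x|| = 9.0057
Step 2: Compute scaling factor.
scale = max(0, 1 - 1.97/9.0057) = 0.7812
Step 3: prox(x) = [-4.2166, -4.4004, 3.5153]
||prox(x)|| = 7.0357
Step 4: Proximal objective.
0.5*||prox-x||^2 = 1.9405
lambda*||prox|| = 13.8603
Total = 15.8007


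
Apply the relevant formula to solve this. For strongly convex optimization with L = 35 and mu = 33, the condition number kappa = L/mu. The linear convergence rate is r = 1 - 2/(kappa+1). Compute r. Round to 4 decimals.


Step 1: Compute the condition number.
kappa = L/mu = 35/33 = 1.0606
Step 2: Compute the convergence rate.
r = 1 - 2/(kappa + 1) = 1 - 2*mu/(L + mu) = (L - mu)/(L + mu) = 2/68 = 0.0294


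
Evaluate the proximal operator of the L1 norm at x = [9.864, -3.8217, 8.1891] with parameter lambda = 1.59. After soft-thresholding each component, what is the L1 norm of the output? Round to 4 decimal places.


Soft-thresholding with lambda = 1.59:
prox(9.864) = sign(9.864)*max(|9.864| - 1.59, 0) = 8.274
prox(-3.8217) = sign(-3.8217)*max(|-3.8217| - 1.59, 0) = -2.2317
prox(8.1891) = sign(8.1891)*max(|8.1891| - 1.59, 0) = 6.5991
prox(x) = [8.274, -2.2317, 6.5991]
||prox(x)||_1 = 8.274 + 2.2317 + 6.5991 = 17.1048


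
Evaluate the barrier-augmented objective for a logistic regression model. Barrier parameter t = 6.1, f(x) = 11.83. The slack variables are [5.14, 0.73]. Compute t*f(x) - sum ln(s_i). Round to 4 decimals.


Step 1: Compute log-barrier.
ln values: [1.6371, -0.3147]
phi = -(1.6371 - 0.3147) = -1.3223
Step 2: Compute augmented objective.
t*f(x) = 6.1*11.83 = 72.163
Total = 72.163 - 1.3223 = 70.8407


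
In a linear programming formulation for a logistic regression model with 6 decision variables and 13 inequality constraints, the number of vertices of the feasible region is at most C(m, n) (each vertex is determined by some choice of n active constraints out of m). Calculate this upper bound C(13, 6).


Each vertex corresponds to some choice of n active constraints out of m, so the number of vertices is at most C(m, n) = m! / (n!(m-n)!).
m = 13, n = 6
Numerator: 13 * 12 * 11 * 10 * 9 * 8
Denominator: 6! = 720
C(13, 6) = 1716


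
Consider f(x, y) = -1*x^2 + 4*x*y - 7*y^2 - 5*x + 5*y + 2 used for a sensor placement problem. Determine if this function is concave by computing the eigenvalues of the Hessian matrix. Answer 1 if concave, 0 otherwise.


The Hessian of f(x,y) = -1*x^2 + 4*x*y - 7*y^2 - 5*x + 5*y + 2 is:
H = [[-2, 4], [4, -14]]
Trace = -2 - 14 = -16
Determinant = -2*-14 - (4)^2 = 12
Discriminant = (-16)^2 - 4*12 = 208.0
Eigenvalues: lambda_1 = -15.2111, lambda_2 = -0.7889
The function is concave.

1


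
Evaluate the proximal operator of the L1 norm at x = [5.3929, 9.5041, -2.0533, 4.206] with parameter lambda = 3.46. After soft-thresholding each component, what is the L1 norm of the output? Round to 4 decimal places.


Soft-thresholding with lambda = 3.46:
prox(5.3929) = sign(5.3929)*max(|5.3929| - 3.46, 0) = 1.9329
prox(9.5041) = sign(9.5041)*max(|9.5041| - 3.46, 0) = 6.0441
prox(-2.0533) = sign(-2.0533)*max(|-2.0533| - 3.46, 0) = 0.0
prox(4.206) = sign(4.206)*max(|4.206| - 3.46, 0) = 0.746
prox(x) = [1.9329, 6.0441, 0.0, 0.746]
||prox(x)||_1 = 1.9329 + 6.0441 + 0.0 + 0.746 = 8.723


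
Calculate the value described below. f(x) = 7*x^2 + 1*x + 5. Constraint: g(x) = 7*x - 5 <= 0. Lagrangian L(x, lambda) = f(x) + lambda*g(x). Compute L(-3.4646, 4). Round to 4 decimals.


Step 1: Evaluate f(x).
f(-3.4646) = 7*(-3.4646)^2 + 1*(-3.4646) + 5 = 85.5596
Step 2: Evaluate g(x).
g(-3.4646) = 7*-3.4646 - 5 = -29.2522
Step 3: Compute Lagrangian.
L = 85.5596 + 4*-29.2522 = -31.4492


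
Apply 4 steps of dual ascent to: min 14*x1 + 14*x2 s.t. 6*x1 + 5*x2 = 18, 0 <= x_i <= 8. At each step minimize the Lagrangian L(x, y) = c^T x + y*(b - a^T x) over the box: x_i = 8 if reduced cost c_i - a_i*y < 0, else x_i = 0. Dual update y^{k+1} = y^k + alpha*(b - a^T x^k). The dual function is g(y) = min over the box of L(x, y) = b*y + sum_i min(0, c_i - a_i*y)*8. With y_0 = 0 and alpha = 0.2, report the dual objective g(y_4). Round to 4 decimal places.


Dual ascent for LP: min 14*x1 + 14*x2, 6*x1 + 5*x2 = 18, 0 <= x_i <= 8
Step 1: y^k = 0.0, reduced costs: (14.0, 14.0)
  x^k = (0.0, 0.0), subgradient = b - a^T x = 18.0
  y^{k+1} = 0.0 + 0.2*18.0 = 3.6
Step 2: y^k = 3.6, reduced costs: (-7.6, -4.0)
  x^k = (8.0, 8.0), subgradient = b - a^T x = -70.0
  y^{k+1} = 3.6 + 0.2*-70.0 = -10.4
Step 3: y^k = -10.4, reduced costs: (76.4, 66.0)
  x^k = (0.0, 0.0), subgradient = b - a^T x = 18.0
  y^{k+1} = -10.4 + 0.2*18.0 = -6.8
Step 4: y^k = -6.8, reduced costs: (54.8, 48.0)
  x^k = (0.0, 0.0), subgradient = b - a^T x = 18.0
  y^{k+1} = -6.8 + 0.2*18.0 = -3.2
Dual objective at y_4 = -3.2: reduced costs (33.2, 30.0), box minimizer x = (0.0, 0.0)
g(y_4) = b*y + (c1 - a1*y)*x1 + (c2 - a2*y)*x2 = 18*(-3.2) + 33.2*0.0 + 30.0*0.0 = -57.6 + 0.0 + 0.0 = -57.6


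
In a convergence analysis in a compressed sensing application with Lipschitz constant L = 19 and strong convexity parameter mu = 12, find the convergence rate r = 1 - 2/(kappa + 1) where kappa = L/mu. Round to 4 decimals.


Step 1: Compute the condition number.
kappa = L/mu = 19/12 = 1.5833
Step 2: Compute the convergence rate.
r = 1 - 2/(kappa + 1) = 1 - 2*mu/(L + mu) = (L - mu)/(L + mu) = 7/31 = 0.2258


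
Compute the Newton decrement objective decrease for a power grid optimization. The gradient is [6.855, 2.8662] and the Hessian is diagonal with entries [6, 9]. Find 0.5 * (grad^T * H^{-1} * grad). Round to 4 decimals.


Step 1: H is diagonal, so H^(-1) * g = [1.1425, 0.3185].
Step 2: g^T H^(-1) g = sum_i g_i^2 / H_ii
  = (6.855)^2/6 + (2.8662)^2/9
  = 7.8318 + 0.9128 = 8.7446
Step 3: Objective decrease = 0.5 * g^T H^(-1) g = 4.3723


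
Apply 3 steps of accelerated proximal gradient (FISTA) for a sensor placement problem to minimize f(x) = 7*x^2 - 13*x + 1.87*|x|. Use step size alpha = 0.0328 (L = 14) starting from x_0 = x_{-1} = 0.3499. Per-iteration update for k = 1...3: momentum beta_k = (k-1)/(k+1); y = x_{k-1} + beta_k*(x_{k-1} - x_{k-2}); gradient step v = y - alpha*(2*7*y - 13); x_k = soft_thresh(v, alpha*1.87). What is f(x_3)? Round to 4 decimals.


FISTA on f(x) = 7*x^2 - 13*x + 1.87*|x|
L = 14, alpha = 0.0328
Iteration 1: beta = 0.0, y = 0.3499 + 0.0*(0.3499 - 0.3499) = 0.3499
  grad(y) = -8.1014, v = y - alpha*grad = 0.6156
  prox(v) = soft_thresh(0.6156, 0.0613) = 0.5543
Iteration 2: beta = 0.3333, y = 0.5543 + 0.3333*(0.5543 - 0.3499) = 0.6224
  grad(y) = -4.2861, v = y - alpha*grad = 0.763
  prox(v) = soft_thresh(0.763, 0.0613) = 0.7017
Iteration 3: beta = 0.5, y = 0.7017 + 0.5*(0.7017 - 0.5543) = 0.7754
  grad(y) = -2.145, v = y - alpha*grad = 0.8457
  prox(v) = soft_thresh(0.8457, 0.0613) = 0.7844
f(x_3) = 7*0.7844^2 - 13*0.7844 + 1.87*|0.7844| = -4.4234


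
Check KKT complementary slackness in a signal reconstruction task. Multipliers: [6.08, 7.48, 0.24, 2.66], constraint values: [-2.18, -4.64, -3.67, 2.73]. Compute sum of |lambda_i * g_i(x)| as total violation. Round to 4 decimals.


KKT complementary slackness check:
lambda_1 * g_1 = 6.08 * -2.18 = -13.2544
lambda_2 * g_2 = 7.48 * -4.64 = -34.7072
lambda_3 * g_3 = 0.24 * -3.67 = -0.8808
lambda_4 * g_4 = 2.66 * 2.73 = 7.2618
Total violation = 13.2544 + 34.7072 + 0.8808 + 7.2618 = 56.1042


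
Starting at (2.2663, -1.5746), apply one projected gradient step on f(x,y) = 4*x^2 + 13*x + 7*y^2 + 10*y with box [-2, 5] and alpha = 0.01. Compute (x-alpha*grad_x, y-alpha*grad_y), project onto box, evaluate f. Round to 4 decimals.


Step 1: Compute gradient at (2.2663, -1.5746).
grad_x = 2*4*2.2663 + 13 = 31.1304
grad_y = 2*7*-1.5746 + 10 = -12.0444
Step 2: Gradient step.
x_raw = 2.2663 - 0.01*31.1304 = 1.955
y_raw = -1.5746 - 0.01*-12.0444 = -1.4542
Step 3: Project onto [-2, 5].
x_proj = clip(1.955) = 1.955
y_proj = clip(-1.4542) = -1.4542
Step 4: Evaluate f.
f(1.955, -1.4542) = 40.9634


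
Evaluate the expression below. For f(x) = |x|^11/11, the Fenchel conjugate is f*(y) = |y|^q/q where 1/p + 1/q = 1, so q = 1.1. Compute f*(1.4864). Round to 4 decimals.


The conjugate exponent q satisfies 1/p + 1/q = 1.
p = 11, so q = 11/(11 - 1) = 1.1
|y|^q = 1.4864^1.1 = 1.5465
f*(1.4864) = 1.5465 / 1.1 = 1.4059


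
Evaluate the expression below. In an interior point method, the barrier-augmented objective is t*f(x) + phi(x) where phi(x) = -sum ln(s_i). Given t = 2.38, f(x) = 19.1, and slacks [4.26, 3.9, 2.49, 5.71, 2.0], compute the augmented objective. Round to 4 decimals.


Step 1: Compute log-barrier.
ln values: [1.4493, 1.361, 0.9123, 1.7422, 0.6931]
phi = -(1.4493 + 1.361 + 0.9123 + 1.7422 + 0.6931) = -6.1579
Step 2: Compute augmented objective.
t*f(x) = 2.38*19.1 = 45.458
Total = 45.458 - 6.1579 = 39.3001


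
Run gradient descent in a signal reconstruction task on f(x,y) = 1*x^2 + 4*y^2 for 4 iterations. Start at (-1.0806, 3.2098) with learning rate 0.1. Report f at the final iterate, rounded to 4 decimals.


Gradient descent on f(x,y) = 1*x^2 + 4*y^2.
Starting point: (-1.0806, 3.2098), alpha = 0.1
Step 1: grad_x = 2*1*-1.0806 = -2.1612, grad_y = 2*4*3.2098 = 25.6784
  x_1 = -1.0806 - 0.1*-2.1612 = -0.8645
  y_1 = 3.2098 - 0.1*25.6784 = 0.642
Step 2: grad_x = 2*1*-0.8645 = -1.729, grad_y = 2*4*0.642 = 5.1357
  x_2 = -0.8645 - 0.1*-1.729 = -0.6916
  y_2 = 0.642 - 0.1*5.1357 = 0.1284
Step 3: grad_x = 2*1*-0.6916 = -1.3832, grad_y = 2*4*0.1284 = 1.0271
  x_3 = -0.6916 - 0.1*-1.3832 = -0.5533
  y_3 = 0.1284 - 0.1*1.0271 = 0.0257
Step 4: grad_x = 2*1*-0.5533 = -1.1065, grad_y = 2*4*0.0257 = 0.2054
  x_4 = -0.5533 - 0.1*-1.1065 = -0.4426
  y_4 = 0.0257 - 0.1*0.2054 = 0.0051
f(-0.4426, 0.0051) = 1*(-0.4426)^2 + 4*0.0051^2 = 0.196


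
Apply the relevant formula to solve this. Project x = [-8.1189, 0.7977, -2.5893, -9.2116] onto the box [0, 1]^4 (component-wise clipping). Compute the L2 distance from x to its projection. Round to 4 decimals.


Project each component onto [0, 1].
clip(-8.1189) = 0.0, clip(0.7977) = 0.7977, clip(-2.5893) = 0.0, clip(-9.2116) = 0.0
Projection = [0.0, 0.7977, 0.0, 0.0]
Squared diffs: [65.9165, 0.0, 6.7045, 84.8536]
Distance = sqrt(157.4746) = 12.5489


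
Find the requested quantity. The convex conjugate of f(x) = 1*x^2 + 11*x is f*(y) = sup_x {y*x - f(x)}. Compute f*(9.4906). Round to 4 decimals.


f*(y) = sup_x {y*x - a*x^2 - b*x} = sup_x {(y-b)*x - a*x^2}
FOC: (y - b) - 2a*x = 0 => x* = (y - b)/(2a)
x* = (9.4906 - 11)/(2*1) = -0.7547
f*(9.4906) = (y-b)^2/(4a) = (9.4906 - 11)^2/(4*1)
= 2.2783/4 = 0.5696


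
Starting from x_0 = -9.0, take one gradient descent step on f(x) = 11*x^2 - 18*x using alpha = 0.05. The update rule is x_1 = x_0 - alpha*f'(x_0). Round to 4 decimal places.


We compute the gradient at x_0 and apply the update.
f'(x) = 22*x - 18
f'(-9.0) = 22*-9.0 - 18 = -216.0
x_1 = -9.0 - 0.05*-216.0 = 1.8


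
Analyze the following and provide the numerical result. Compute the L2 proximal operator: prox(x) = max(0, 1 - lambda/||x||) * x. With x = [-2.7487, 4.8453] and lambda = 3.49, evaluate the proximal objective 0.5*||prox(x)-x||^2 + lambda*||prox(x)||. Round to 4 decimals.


Step 1: Compute ||x||.
||x|| = 5.5707
Step 2: Compute scaling factor.
scale = max(0, 1 - 3.49/5.5707) = 0.3735
Step 3: prox(x) = [-1.0266, 1.8097]
||prox(x)|| = 2.0807
Step 4: Proximal objective.
0.5*||prox-x||^2 = 6.0901
lambda*||prox|| = 7.2616
Total = 13.3516


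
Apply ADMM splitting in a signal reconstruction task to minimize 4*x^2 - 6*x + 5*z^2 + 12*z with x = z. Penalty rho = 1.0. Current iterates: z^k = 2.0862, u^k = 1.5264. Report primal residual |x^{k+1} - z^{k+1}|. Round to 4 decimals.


ADMM iteration with rho = 1.0, z^k = 2.0862, u^k = 1.5264
Step 1: x-update.
Minimize 4*x^2 - 6*x + (1.0/2)*(x - 2.0862 + 1.5264)^2
FOC: (2*4 + 1.0)*x = 6 + 1.0*(2.0862 - 1.5264)
x^{k+1} = 0.7289
Step 2: z-update.
Minimize 5*z^2 + 12*z + (1.0/2)*(0.7289 - z + 1.5264)^2
FOC: (2*5 + 1.0)*z = -12 + 1.0*(0.7289 + 1.5264)
z^{k+1} = -0.8859
Step 3: u-update.
u^{k+1} = 1.5264 + 0.7289 + 0.8859 = 3.1412
Step 4: Primal residual = |0.7289 + 0.8859| = 1.6148


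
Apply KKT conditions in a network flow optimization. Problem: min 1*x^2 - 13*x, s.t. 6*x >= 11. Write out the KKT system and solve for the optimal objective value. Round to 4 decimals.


Step 1: Try lambda = 0 (constraint inactive).
Stationarity: 2*1*x - 13 = 0
x* = 13/(2*1) = 6.5
Check constraint: 6*6.5 = 39.0 >= 11 -- satisfied.
Step 2: Compute optimal value.
f(x*) = 1*6.5^2 - 13*6.5 = -42.25


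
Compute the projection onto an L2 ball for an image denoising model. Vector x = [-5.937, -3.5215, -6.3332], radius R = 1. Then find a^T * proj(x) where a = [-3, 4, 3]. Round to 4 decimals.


Step 1: Compute ||x|| (intermediates to 6 decimals).
||x|| = sqrt((-5.937)^2 + (-3.5215)^2 + (-6.3332)^2) = 9.367943
Step 2: Project.
Since ||x|| > R, scale = R/||x|| = 1/9.367943 = 0.106747, proj(x) = scale * x
proj(x) = [-0.633757, -0.37591, -0.67605]
Step 3: Dot product.
a^T * proj(x) = -3*(-0.633757) + 4*(-0.37591) + 3*(-0.67605) = -1.6305


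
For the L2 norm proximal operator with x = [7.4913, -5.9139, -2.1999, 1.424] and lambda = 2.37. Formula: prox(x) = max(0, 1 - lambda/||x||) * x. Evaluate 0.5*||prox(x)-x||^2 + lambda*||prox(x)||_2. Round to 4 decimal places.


Step 1: Compute ||x||.
||x|| = 9.8975
Step 2: Compute scaling factor.
scale = max(0, 1 - 2.37/9.8975) = 0.7605
Step 3: prox(x) = [5.6975, -4.4978, -1.6731, 1.083]
||prox(x)|| = 7.5275
Step 4: Proximal objective.
0.5*||prox-x||^2 = 2.8085
lambda*||prox|| = 17.8402
Total = 20.6487


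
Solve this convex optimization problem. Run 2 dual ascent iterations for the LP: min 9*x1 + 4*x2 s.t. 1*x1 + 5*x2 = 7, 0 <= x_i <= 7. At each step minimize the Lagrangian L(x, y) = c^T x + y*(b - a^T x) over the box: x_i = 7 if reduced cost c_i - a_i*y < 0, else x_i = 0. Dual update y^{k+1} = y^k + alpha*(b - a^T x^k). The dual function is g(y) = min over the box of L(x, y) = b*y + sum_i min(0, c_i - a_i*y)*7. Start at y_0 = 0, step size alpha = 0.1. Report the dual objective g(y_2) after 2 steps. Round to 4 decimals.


Dual ascent for LP: min 9*x1 + 4*x2, 1*x1 + 5*x2 = 7, 0 <= x_i <= 7
Step 1: y^k = 0.0, reduced costs: (9.0, 4.0)
  x^k = (0.0, 0.0), subgradient = b - a^T x = 7.0
  y^{k+1} = 0.0 + 0.1*7.0 = 0.7
Step 2: y^k = 0.7, reduced costs: (8.3, 0.5)
  x^k = (0.0, 0.0), subgradient = b - a^T x = 7.0
  y^{k+1} = 0.7 + 0.1*7.0 = 1.4
Dual objective at y_2 = 1.4: reduced costs (7.6, -3.0), box minimizer x = (0.0, 7.0)
g(y_2) = b*y + (c1 - a1*y)*x1 + (c2 - a2*y)*x2 = 7*1.4 + 7.6*0.0 + (-3.0)*7.0 = 9.8 + 0.0 - 21.0 = -11.2
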